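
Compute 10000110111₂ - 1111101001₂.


Align and subtract column by column (LSB to MSB, borrowing when needed):
  10000110111
- 01111101001
  -----------
  col 0: (1 - 0 borrow-in) - 1 → 1 - 1 = 0, borrow out 0
  col 1: (1 - 0 borrow-in) - 0 → 1 - 0 = 1, borrow out 0
  col 2: (1 - 0 borrow-in) - 0 → 1 - 0 = 1, borrow out 0
  col 3: (0 - 0 borrow-in) - 1 → borrow from next column: (0+2) - 1 = 1, borrow out 1
  col 4: (1 - 1 borrow-in) - 0 → 0 - 0 = 0, borrow out 0
  col 5: (1 - 0 borrow-in) - 1 → 1 - 1 = 0, borrow out 0
  col 6: (0 - 0 borrow-in) - 1 → borrow from next column: (0+2) - 1 = 1, borrow out 1
  col 7: (0 - 1 borrow-in) - 1 → borrow from next column: (-1+2) - 1 = 0, borrow out 1
  col 8: (0 - 1 borrow-in) - 1 → borrow from next column: (-1+2) - 1 = 0, borrow out 1
  col 9: (0 - 1 borrow-in) - 1 → borrow from next column: (-1+2) - 1 = 0, borrow out 1
  col 10: (1 - 1 borrow-in) - 0 → 0 - 0 = 0, borrow out 0
Reading bits MSB→LSB: 00001001110
Strip leading zeros: 1001110
= 1001110


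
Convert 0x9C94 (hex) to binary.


Each hex digit → 4 binary bits:
  9 = 1001
  C = 1100
  9 = 1001
  4 = 0100
Concatenate: 1001 1100 1001 0100
= 1001110010010100


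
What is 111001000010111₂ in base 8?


Group into 3-bit groups: 111001000010111
  111 = 7
  001 = 1
  000 = 0
  010 = 2
  111 = 7
= 0o71027


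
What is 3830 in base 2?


Divide by 2 repeatedly:
3830 ÷ 2 = 1915 remainder 0
1915 ÷ 2 = 957 remainder 1
957 ÷ 2 = 478 remainder 1
478 ÷ 2 = 239 remainder 0
239 ÷ 2 = 119 remainder 1
119 ÷ 2 = 59 remainder 1
59 ÷ 2 = 29 remainder 1
29 ÷ 2 = 14 remainder 1
14 ÷ 2 = 7 remainder 0
7 ÷ 2 = 3 remainder 1
3 ÷ 2 = 1 remainder 1
1 ÷ 2 = 0 remainder 1
Reading remainders bottom-up:
= 111011110110


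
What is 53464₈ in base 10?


Positional values:
Position 0: 4 × 8^0 = 4
Position 1: 6 × 8^1 = 48
Position 2: 4 × 8^2 = 256
Position 3: 3 × 8^3 = 1536
Position 4: 5 × 8^4 = 20480
Sum = 4 + 48 + 256 + 1536 + 20480
= 22324


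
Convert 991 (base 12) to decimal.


Positional values (base 12):
  1 × 12^0 = 1 × 1 = 1
  9 × 12^1 = 9 × 12 = 108
  9 × 12^2 = 9 × 144 = 1296
Sum = 1 + 108 + 1296
= 1405


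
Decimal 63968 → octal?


Divide by 8 repeatedly:
63968 ÷ 8 = 7996 remainder 0
7996 ÷ 8 = 999 remainder 4
999 ÷ 8 = 124 remainder 7
124 ÷ 8 = 15 remainder 4
15 ÷ 8 = 1 remainder 7
1 ÷ 8 = 0 remainder 1
Reading remainders bottom-up:
= 0o174740


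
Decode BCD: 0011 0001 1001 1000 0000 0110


Each 4-bit group → digit:
  0011 → 3
  0001 → 1
  1001 → 9
  1000 → 8
  0000 → 0
  0110 → 6
= 319806


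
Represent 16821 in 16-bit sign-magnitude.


Sign bit: 0 (positive)
Magnitude: 16821 = 100000110110101
= 0100000110110101


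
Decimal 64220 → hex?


Divide by 16 repeatedly:
64220 ÷ 16 = 4013 remainder 12 (C)
4013 ÷ 16 = 250 remainder 13 (D)
250 ÷ 16 = 15 remainder 10 (A)
15 ÷ 16 = 0 remainder 15 (F)
Reading remainders bottom-up:
= 0xFADC


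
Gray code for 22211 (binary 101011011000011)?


Binary: 101011011000011
Gray code: G = B XOR (B >> 1)
B >> 1 = 010101101100001
101011011000011 XOR 010101101100001:
  1 XOR 0 = 1
  0 XOR 1 = 1
  1 XOR 0 = 1
  0 XOR 1 = 1
  1 XOR 0 = 1
  1 XOR 1 = 0
  0 XOR 1 = 1
  1 XOR 0 = 1
  1 XOR 1 = 0
  0 XOR 1 = 1
  0 XOR 0 = 0
  0 XOR 0 = 0
  0 XOR 0 = 0
  1 XOR 0 = 1
  1 XOR 1 = 0
= 111110110100010


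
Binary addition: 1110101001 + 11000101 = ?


Align and add column by column (LSB to MSB, carry propagating):
  01110101001
+ 00011000101
  -----------
  col 0: 1 + 1 + 0 (carry in) = 2 → bit 0, carry out 1
  col 1: 0 + 0 + 1 (carry in) = 1 → bit 1, carry out 0
  col 2: 0 + 1 + 0 (carry in) = 1 → bit 1, carry out 0
  col 3: 1 + 0 + 0 (carry in) = 1 → bit 1, carry out 0
  col 4: 0 + 0 + 0 (carry in) = 0 → bit 0, carry out 0
  col 5: 1 + 0 + 0 (carry in) = 1 → bit 1, carry out 0
  col 6: 0 + 1 + 0 (carry in) = 1 → bit 1, carry out 0
  col 7: 1 + 1 + 0 (carry in) = 2 → bit 0, carry out 1
  col 8: 1 + 0 + 1 (carry in) = 2 → bit 0, carry out 1
  col 9: 1 + 0 + 1 (carry in) = 2 → bit 0, carry out 1
  col 10: 0 + 0 + 1 (carry in) = 1 → bit 1, carry out 0
Reading bits MSB→LSB: 10001101110
Strip leading zeros: 10001101110
= 10001101110


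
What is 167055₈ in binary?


Each octal digit → 3 binary bits:
  1 = 001
  6 = 110
  7 = 111
  0 = 000
  5 = 101
  5 = 101
Concatenate: 001 110 111 000 101 101
= 001110111000101101


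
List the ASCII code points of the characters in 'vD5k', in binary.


String: 'vD5k'  (4 characters)
Per-character ASCII lookup:
  'v': lowercase starts at 97: 'v' = 97 + 21 = 118 → 1110110
  'D': uppercase starts at 65: 'D' = 65 + 3 = 68 → 1000100
  '5': digits start at 48: '5' = 48 + 5 = 53 → 110101
  'k': lowercase starts at 97: 'k' = 97 + 10 = 107 → 1101011
= 1110110 1000100 110101 1101011


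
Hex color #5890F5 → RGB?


Hex: #5890F5
R = 58₁₆ = 88
G = 90₁₆ = 144
B = F5₁₆ = 245
= RGB(88, 144, 245)


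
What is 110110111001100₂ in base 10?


Positional values:
Bit 2: 1 × 2^2 = 4
Bit 3: 1 × 2^3 = 8
Bit 6: 1 × 2^6 = 64
Bit 7: 1 × 2^7 = 128
Bit 8: 1 × 2^8 = 256
Bit 10: 1 × 2^10 = 1024
Bit 11: 1 × 2^11 = 2048
Bit 13: 1 × 2^13 = 8192
Bit 14: 1 × 2^14 = 16384
Sum = 4 + 8 + 64 + 128 + 256 + 1024 + 2048 + 8192 + 16384
= 28108


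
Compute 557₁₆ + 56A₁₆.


Align and add column by column (LSB to MSB, each column mod 16 with carry):
  0557
+ 056A
  ----
  col 0: 7(7) + A(10) + 0 (carry in) = 17 → 1(1), carry out 1
  col 1: 5(5) + 6(6) + 1 (carry in) = 12 → C(12), carry out 0
  col 2: 5(5) + 5(5) + 0 (carry in) = 10 → A(10), carry out 0
  col 3: 0(0) + 0(0) + 0 (carry in) = 0 → 0(0), carry out 0
Reading digits MSB→LSB: 0AC1
Strip leading zeros: AC1
= 0xAC1


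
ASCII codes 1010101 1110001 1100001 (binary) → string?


Codes (binary): 1010101 1110001 1100001
Per-code ASCII lookup:
  1010101 = 85  (range 65-90: uppercase, 85 - 65 = 20) → 'U'
  1110001 = 113  (range 97-122: lowercase, 113 - 97 = 16) → 'q'
  1100001 = 97  (range 97-122: lowercase, 97 - 97 = 0) → 'a'
= 'Uqa'


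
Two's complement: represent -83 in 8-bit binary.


Original: 01010011
Step 1 - Invert all bits: 10101100
Step 2 - Add 1: 10101100 + 1
= 10101101 (represents -83)


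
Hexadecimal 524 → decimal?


Positional values:
Position 0: 4 × 16^0 = 4 × 1 = 4
Position 1: 2 × 16^1 = 2 × 16 = 32
Position 2: 5 × 16^2 = 5 × 256 = 1280
Sum = 4 + 32 + 1280
= 1316


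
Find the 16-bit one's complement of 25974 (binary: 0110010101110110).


Original: 0110010101110110
Invert all bits:
  bit 0: 0 → 1
  bit 1: 1 → 0
  bit 2: 1 → 0
  bit 3: 0 → 1
  bit 4: 0 → 1
  bit 5: 1 → 0
  bit 6: 0 → 1
  bit 7: 1 → 0
  bit 8: 0 → 1
  bit 9: 1 → 0
  bit 10: 1 → 0
  bit 11: 1 → 0
  bit 12: 0 → 1
  bit 13: 1 → 0
  bit 14: 1 → 0
  bit 15: 0 → 1
= 1001101010001001


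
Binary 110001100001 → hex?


Group into 4-bit nibbles: 110001100001
  1100 = C
  0110 = 6
  0001 = 1
= 0xC61


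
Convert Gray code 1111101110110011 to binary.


Gray code: 1111101110110011
MSB stays the same: 1
Each subsequent bit = prev_binary XOR current_gray:
  B[1] = 1 XOR 1 = 0
  B[2] = 0 XOR 1 = 1
  B[3] = 1 XOR 1 = 0
  B[4] = 0 XOR 1 = 1
  B[5] = 1 XOR 0 = 1
  B[6] = 1 XOR 1 = 0
  B[7] = 0 XOR 1 = 1
  B[8] = 1 XOR 1 = 0
  B[9] = 0 XOR 0 = 0
  B[10] = 0 XOR 1 = 1
  B[11] = 1 XOR 1 = 0
  B[12] = 0 XOR 0 = 0
  B[13] = 0 XOR 0 = 0
  B[14] = 0 XOR 1 = 1
  B[15] = 1 XOR 1 = 0
= 1010110100100010 (44322 decimal)


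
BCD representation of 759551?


Each digit → 4-bit binary:
  7 → 0111
  5 → 0101
  9 → 1001
  5 → 0101
  5 → 0101
  1 → 0001
= 0111 0101 1001 0101 0101 0001


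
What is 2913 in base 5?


Divide by 5 repeatedly:
2913 ÷ 5 = 582 remainder 3
582 ÷ 5 = 116 remainder 2
116 ÷ 5 = 23 remainder 1
23 ÷ 5 = 4 remainder 3
4 ÷ 5 = 0 remainder 4
Reading remainders bottom-up:
= 43123


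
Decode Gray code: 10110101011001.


Gray code: 10110101011001
MSB stays the same: 1
Each subsequent bit = prev_binary XOR current_gray:
  B[1] = 1 XOR 0 = 1
  B[2] = 1 XOR 1 = 0
  B[3] = 0 XOR 1 = 1
  B[4] = 1 XOR 0 = 1
  B[5] = 1 XOR 1 = 0
  B[6] = 0 XOR 0 = 0
  B[7] = 0 XOR 1 = 1
  B[8] = 1 XOR 0 = 1
  B[9] = 1 XOR 1 = 0
  B[10] = 0 XOR 1 = 1
  B[11] = 1 XOR 0 = 1
  B[12] = 1 XOR 0 = 1
  B[13] = 1 XOR 1 = 0
= 11011001101110 (13934 decimal)


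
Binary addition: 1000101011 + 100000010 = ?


Align and add column by column (LSB to MSB, carry propagating):
  01000101011
+ 00100000010
  -----------
  col 0: 1 + 0 + 0 (carry in) = 1 → bit 1, carry out 0
  col 1: 1 + 1 + 0 (carry in) = 2 → bit 0, carry out 1
  col 2: 0 + 0 + 1 (carry in) = 1 → bit 1, carry out 0
  col 3: 1 + 0 + 0 (carry in) = 1 → bit 1, carry out 0
  col 4: 0 + 0 + 0 (carry in) = 0 → bit 0, carry out 0
  col 5: 1 + 0 + 0 (carry in) = 1 → bit 1, carry out 0
  col 6: 0 + 0 + 0 (carry in) = 0 → bit 0, carry out 0
  col 7: 0 + 0 + 0 (carry in) = 0 → bit 0, carry out 0
  col 8: 0 + 1 + 0 (carry in) = 1 → bit 1, carry out 0
  col 9: 1 + 0 + 0 (carry in) = 1 → bit 1, carry out 0
  col 10: 0 + 0 + 0 (carry in) = 0 → bit 0, carry out 0
Reading bits MSB→LSB: 01100101101
Strip leading zeros: 1100101101
= 1100101101


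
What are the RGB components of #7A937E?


Hex: #7A937E
R = 7A₁₆ = 122
G = 93₁₆ = 147
B = 7E₁₆ = 126
= RGB(122, 147, 126)


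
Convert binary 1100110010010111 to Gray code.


Binary: 1100110010010111
Gray code: G = B XOR (B >> 1)
B >> 1 = 0110011001001011
1100110010010111 XOR 0110011001001011:
  1 XOR 0 = 1
  1 XOR 1 = 0
  0 XOR 1 = 1
  0 XOR 0 = 0
  1 XOR 0 = 1
  1 XOR 1 = 0
  0 XOR 1 = 1
  0 XOR 0 = 0
  1 XOR 0 = 1
  0 XOR 1 = 1
  0 XOR 0 = 0
  1 XOR 0 = 1
  0 XOR 1 = 1
  1 XOR 0 = 1
  1 XOR 1 = 0
  1 XOR 1 = 0
= 1010101011011100


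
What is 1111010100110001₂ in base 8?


Group into 3-bit groups: 001111010100110001
  001 = 1
  111 = 7
  010 = 2
  100 = 4
  110 = 6
  001 = 1
= 0o172461


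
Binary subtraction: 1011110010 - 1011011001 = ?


Align and subtract column by column (LSB to MSB, borrowing when needed):
  1011110010
- 1011011001
  ----------
  col 0: (0 - 0 borrow-in) - 1 → borrow from next column: (0+2) - 1 = 1, borrow out 1
  col 1: (1 - 1 borrow-in) - 0 → 0 - 0 = 0, borrow out 0
  col 2: (0 - 0 borrow-in) - 0 → 0 - 0 = 0, borrow out 0
  col 3: (0 - 0 borrow-in) - 1 → borrow from next column: (0+2) - 1 = 1, borrow out 1
  col 4: (1 - 1 borrow-in) - 1 → borrow from next column: (0+2) - 1 = 1, borrow out 1
  col 5: (1 - 1 borrow-in) - 0 → 0 - 0 = 0, borrow out 0
  col 6: (1 - 0 borrow-in) - 1 → 1 - 1 = 0, borrow out 0
  col 7: (1 - 0 borrow-in) - 1 → 1 - 1 = 0, borrow out 0
  col 8: (0 - 0 borrow-in) - 0 → 0 - 0 = 0, borrow out 0
  col 9: (1 - 0 borrow-in) - 1 → 1 - 1 = 0, borrow out 0
Reading bits MSB→LSB: 0000011001
Strip leading zeros: 11001
= 11001


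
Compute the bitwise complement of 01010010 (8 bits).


Original: 01010010
Invert all bits:
  bit 0: 0 → 1
  bit 1: 1 → 0
  bit 2: 0 → 1
  bit 3: 1 → 0
  bit 4: 0 → 1
  bit 5: 0 → 1
  bit 6: 1 → 0
  bit 7: 0 → 1
= 10101101


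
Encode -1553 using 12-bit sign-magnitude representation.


Sign bit: 1 (negative)
Magnitude: 1553 = 11000010001
= 111000010001


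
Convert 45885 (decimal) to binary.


Divide by 2 repeatedly:
45885 ÷ 2 = 22942 remainder 1
22942 ÷ 2 = 11471 remainder 0
11471 ÷ 2 = 5735 remainder 1
5735 ÷ 2 = 2867 remainder 1
2867 ÷ 2 = 1433 remainder 1
1433 ÷ 2 = 716 remainder 1
716 ÷ 2 = 358 remainder 0
358 ÷ 2 = 179 remainder 0
179 ÷ 2 = 89 remainder 1
89 ÷ 2 = 44 remainder 1
44 ÷ 2 = 22 remainder 0
22 ÷ 2 = 11 remainder 0
11 ÷ 2 = 5 remainder 1
5 ÷ 2 = 2 remainder 1
2 ÷ 2 = 1 remainder 0
1 ÷ 2 = 0 remainder 1
Reading remainders bottom-up:
= 1011001100111101


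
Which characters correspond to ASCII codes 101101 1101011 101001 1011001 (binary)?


Codes (binary): 101101 1101011 101001 1011001
Per-code ASCII lookup:
  101101 = 45  (special character) → '-'
  1101011 = 107  (range 97-122: lowercase, 107 - 97 = 10) → 'k'
  101001 = 41  (special character) → ')'
  1011001 = 89  (range 65-90: uppercase, 89 - 65 = 24) → 'Y'
= '-k)Y'


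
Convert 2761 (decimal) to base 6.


Divide by 6 repeatedly:
2761 ÷ 6 = 460 remainder 1
460 ÷ 6 = 76 remainder 4
76 ÷ 6 = 12 remainder 4
12 ÷ 6 = 2 remainder 0
2 ÷ 6 = 0 remainder 2
Reading remainders bottom-up:
= 20441


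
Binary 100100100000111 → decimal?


Positional values:
Bit 0: 1 × 2^0 = 1
Bit 1: 1 × 2^1 = 2
Bit 2: 1 × 2^2 = 4
Bit 8: 1 × 2^8 = 256
Bit 11: 1 × 2^11 = 2048
Bit 14: 1 × 2^14 = 16384
Sum = 1 + 2 + 4 + 256 + 2048 + 16384
= 18695


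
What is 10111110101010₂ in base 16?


Group into 4-bit nibbles: 0010111110101010
  0010 = 2
  1111 = F
  1010 = A
  1010 = A
= 0x2FAA


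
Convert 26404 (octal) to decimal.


Positional values:
Position 0: 4 × 8^0 = 4
Position 1: 0 × 8^1 = 0
Position 2: 4 × 8^2 = 256
Position 3: 6 × 8^3 = 3072
Position 4: 2 × 8^4 = 8192
Sum = 4 + 0 + 256 + 3072 + 8192
= 11524


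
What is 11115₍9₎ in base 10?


Positional values (base 9):
  5 × 9^0 = 5 × 1 = 5
  1 × 9^1 = 1 × 9 = 9
  1 × 9^2 = 1 × 81 = 81
  1 × 9^3 = 1 × 729 = 729
  1 × 9^4 = 1 × 6561 = 6561
Sum = 5 + 9 + 81 + 729 + 6561
= 7385


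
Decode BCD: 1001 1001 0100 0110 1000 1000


Each 4-bit group → digit:
  1001 → 9
  1001 → 9
  0100 → 4
  0110 → 6
  1000 → 8
  1000 → 8
= 994688


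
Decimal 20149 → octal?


Divide by 8 repeatedly:
20149 ÷ 8 = 2518 remainder 5
2518 ÷ 8 = 314 remainder 6
314 ÷ 8 = 39 remainder 2
39 ÷ 8 = 4 remainder 7
4 ÷ 8 = 0 remainder 4
Reading remainders bottom-up:
= 0o47265


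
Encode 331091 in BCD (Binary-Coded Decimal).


Each digit → 4-bit binary:
  3 → 0011
  3 → 0011
  1 → 0001
  0 → 0000
  9 → 1001
  1 → 0001
= 0011 0011 0001 0000 1001 0001


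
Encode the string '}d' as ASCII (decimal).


String: '}d'  (2 characters)
Per-character ASCII lookup:
  '}': special character: '}' = 125
  'd': lowercase starts at 97: 'd' = 97 + 3 = 100
= 125 100


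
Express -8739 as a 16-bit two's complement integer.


Original: 0010001000100011
Step 1 - Invert all bits: 1101110111011100
Step 2 - Add 1: 1101110111011100 + 1
= 1101110111011101 (represents -8739)


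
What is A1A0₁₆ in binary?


Each hex digit → 4 binary bits:
  A = 1010
  1 = 0001
  A = 1010
  0 = 0000
Concatenate: 1010 0001 1010 0000
= 1010000110100000


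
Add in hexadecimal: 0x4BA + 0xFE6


Align and add column by column (LSB to MSB, each column mod 16 with carry):
  04BA
+ 0FE6
  ----
  col 0: A(10) + 6(6) + 0 (carry in) = 16 → 0(0), carry out 1
  col 1: B(11) + E(14) + 1 (carry in) = 26 → A(10), carry out 1
  col 2: 4(4) + F(15) + 1 (carry in) = 20 → 4(4), carry out 1
  col 3: 0(0) + 0(0) + 1 (carry in) = 1 → 1(1), carry out 0
Reading digits MSB→LSB: 14A0
Strip leading zeros: 14A0
= 0x14A0


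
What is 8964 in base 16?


Divide by 16 repeatedly:
8964 ÷ 16 = 560 remainder 4 (4)
560 ÷ 16 = 35 remainder 0 (0)
35 ÷ 16 = 2 remainder 3 (3)
2 ÷ 16 = 0 remainder 2 (2)
Reading remainders bottom-up:
= 0x2304


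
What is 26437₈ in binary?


Each octal digit → 3 binary bits:
  2 = 010
  6 = 110
  4 = 100
  3 = 011
  7 = 111
Concatenate: 010 110 100 011 111
= 010110100011111


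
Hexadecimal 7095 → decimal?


Positional values:
Position 0: 5 × 16^0 = 5 × 1 = 5
Position 1: 9 × 16^1 = 9 × 16 = 144
Position 2: 0 × 16^2 = 0 × 256 = 0
Position 3: 7 × 16^3 = 7 × 4096 = 28672
Sum = 5 + 144 + 0 + 28672
= 28821


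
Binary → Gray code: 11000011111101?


Binary: 11000011111101
Gray code: G = B XOR (B >> 1)
B >> 1 = 01100001111110
11000011111101 XOR 01100001111110:
  1 XOR 0 = 1
  1 XOR 1 = 0
  0 XOR 1 = 1
  0 XOR 0 = 0
  0 XOR 0 = 0
  0 XOR 0 = 0
  1 XOR 0 = 1
  1 XOR 1 = 0
  1 XOR 1 = 0
  1 XOR 1 = 0
  1 XOR 1 = 0
  1 XOR 1 = 0
  0 XOR 1 = 1
  1 XOR 0 = 1
= 10100010000011


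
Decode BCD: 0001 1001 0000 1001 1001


Each 4-bit group → digit:
  0001 → 1
  1001 → 9
  0000 → 0
  1001 → 9
  1001 → 9
= 19099


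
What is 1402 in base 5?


Divide by 5 repeatedly:
1402 ÷ 5 = 280 remainder 2
280 ÷ 5 = 56 remainder 0
56 ÷ 5 = 11 remainder 1
11 ÷ 5 = 2 remainder 1
2 ÷ 5 = 0 remainder 2
Reading remainders bottom-up:
= 21102


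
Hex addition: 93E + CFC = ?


Align and add column by column (LSB to MSB, each column mod 16 with carry):
  093E
+ 0CFC
  ----
  col 0: E(14) + C(12) + 0 (carry in) = 26 → A(10), carry out 1
  col 1: 3(3) + F(15) + 1 (carry in) = 19 → 3(3), carry out 1
  col 2: 9(9) + C(12) + 1 (carry in) = 22 → 6(6), carry out 1
  col 3: 0(0) + 0(0) + 1 (carry in) = 1 → 1(1), carry out 0
Reading digits MSB→LSB: 163A
Strip leading zeros: 163A
= 0x163A


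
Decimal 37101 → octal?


Divide by 8 repeatedly:
37101 ÷ 8 = 4637 remainder 5
4637 ÷ 8 = 579 remainder 5
579 ÷ 8 = 72 remainder 3
72 ÷ 8 = 9 remainder 0
9 ÷ 8 = 1 remainder 1
1 ÷ 8 = 0 remainder 1
Reading remainders bottom-up:
= 0o110355


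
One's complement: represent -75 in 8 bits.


Original: 01001011
Invert all bits:
  bit 0: 0 → 1
  bit 1: 1 → 0
  bit 2: 0 → 1
  bit 3: 0 → 1
  bit 4: 1 → 0
  bit 5: 0 → 1
  bit 6: 1 → 0
  bit 7: 1 → 0
= 10110100


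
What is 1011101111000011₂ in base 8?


Group into 3-bit groups: 001011101111000011
  001 = 1
  011 = 3
  101 = 5
  111 = 7
  000 = 0
  011 = 3
= 0o135703


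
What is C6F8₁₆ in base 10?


Positional values:
Position 0: 8 × 16^0 = 8 × 1 = 8
Position 1: F × 16^1 = 15 × 16 = 240
Position 2: 6 × 16^2 = 6 × 256 = 1536
Position 3: C × 16^3 = 12 × 4096 = 49152
Sum = 8 + 240 + 1536 + 49152
= 50936


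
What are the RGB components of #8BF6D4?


Hex: #8BF6D4
R = 8B₁₆ = 139
G = F6₁₆ = 246
B = D4₁₆ = 212
= RGB(139, 246, 212)


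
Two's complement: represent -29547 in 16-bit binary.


Original: 0111001101101011
Step 1 - Invert all bits: 1000110010010100
Step 2 - Add 1: 1000110010010100 + 1
= 1000110010010101 (represents -29547)


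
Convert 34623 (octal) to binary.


Each octal digit → 3 binary bits:
  3 = 011
  4 = 100
  6 = 110
  2 = 010
  3 = 011
Concatenate: 011 100 110 010 011
= 011100110010011


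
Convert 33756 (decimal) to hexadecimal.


Divide by 16 repeatedly:
33756 ÷ 16 = 2109 remainder 12 (C)
2109 ÷ 16 = 131 remainder 13 (D)
131 ÷ 16 = 8 remainder 3 (3)
8 ÷ 16 = 0 remainder 8 (8)
Reading remainders bottom-up:
= 0x83DC


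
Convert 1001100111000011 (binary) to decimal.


Positional values:
Bit 0: 1 × 2^0 = 1
Bit 1: 1 × 2^1 = 2
Bit 6: 1 × 2^6 = 64
Bit 7: 1 × 2^7 = 128
Bit 8: 1 × 2^8 = 256
Bit 11: 1 × 2^11 = 2048
Bit 12: 1 × 2^12 = 4096
Bit 15: 1 × 2^15 = 32768
Sum = 1 + 2 + 64 + 128 + 256 + 2048 + 4096 + 32768
= 39363


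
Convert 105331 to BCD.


Each digit → 4-bit binary:
  1 → 0001
  0 → 0000
  5 → 0101
  3 → 0011
  3 → 0011
  1 → 0001
= 0001 0000 0101 0011 0011 0001


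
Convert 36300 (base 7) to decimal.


Positional values (base 7):
  0 × 7^0 = 0 × 1 = 0
  0 × 7^1 = 0 × 7 = 0
  3 × 7^2 = 3 × 49 = 147
  6 × 7^3 = 6 × 343 = 2058
  3 × 7^4 = 3 × 2401 = 7203
Sum = 0 + 0 + 147 + 2058 + 7203
= 9408


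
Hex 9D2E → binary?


Each hex digit → 4 binary bits:
  9 = 1001
  D = 1101
  2 = 0010
  E = 1110
Concatenate: 1001 1101 0010 1110
= 1001110100101110


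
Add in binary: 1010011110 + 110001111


Align and add column by column (LSB to MSB, carry propagating):
  01010011110
+ 00110001111
  -----------
  col 0: 0 + 1 + 0 (carry in) = 1 → bit 1, carry out 0
  col 1: 1 + 1 + 0 (carry in) = 2 → bit 0, carry out 1
  col 2: 1 + 1 + 1 (carry in) = 3 → bit 1, carry out 1
  col 3: 1 + 1 + 1 (carry in) = 3 → bit 1, carry out 1
  col 4: 1 + 0 + 1 (carry in) = 2 → bit 0, carry out 1
  col 5: 0 + 0 + 1 (carry in) = 1 → bit 1, carry out 0
  col 6: 0 + 0 + 0 (carry in) = 0 → bit 0, carry out 0
  col 7: 1 + 1 + 0 (carry in) = 2 → bit 0, carry out 1
  col 8: 0 + 1 + 1 (carry in) = 2 → bit 0, carry out 1
  col 9: 1 + 0 + 1 (carry in) = 2 → bit 0, carry out 1
  col 10: 0 + 0 + 1 (carry in) = 1 → bit 1, carry out 0
Reading bits MSB→LSB: 10000101101
Strip leading zeros: 10000101101
= 10000101101


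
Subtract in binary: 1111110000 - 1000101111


Align and subtract column by column (LSB to MSB, borrowing when needed):
  1111110000
- 1000101111
  ----------
  col 0: (0 - 0 borrow-in) - 1 → borrow from next column: (0+2) - 1 = 1, borrow out 1
  col 1: (0 - 1 borrow-in) - 1 → borrow from next column: (-1+2) - 1 = 0, borrow out 1
  col 2: (0 - 1 borrow-in) - 1 → borrow from next column: (-1+2) - 1 = 0, borrow out 1
  col 3: (0 - 1 borrow-in) - 1 → borrow from next column: (-1+2) - 1 = 0, borrow out 1
  col 4: (1 - 1 borrow-in) - 0 → 0 - 0 = 0, borrow out 0
  col 5: (1 - 0 borrow-in) - 1 → 1 - 1 = 0, borrow out 0
  col 6: (1 - 0 borrow-in) - 0 → 1 - 0 = 1, borrow out 0
  col 7: (1 - 0 borrow-in) - 0 → 1 - 0 = 1, borrow out 0
  col 8: (1 - 0 borrow-in) - 0 → 1 - 0 = 1, borrow out 0
  col 9: (1 - 0 borrow-in) - 1 → 1 - 1 = 0, borrow out 0
Reading bits MSB→LSB: 0111000001
Strip leading zeros: 111000001
= 111000001


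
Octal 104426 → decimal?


Positional values:
Position 0: 6 × 8^0 = 6
Position 1: 2 × 8^1 = 16
Position 2: 4 × 8^2 = 256
Position 3: 4 × 8^3 = 2048
Position 4: 0 × 8^4 = 0
Position 5: 1 × 8^5 = 32768
Sum = 6 + 16 + 256 + 2048 + 0 + 32768
= 35094


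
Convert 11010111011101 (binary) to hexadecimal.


Group into 4-bit nibbles: 0011010111011101
  0011 = 3
  0101 = 5
  1101 = D
  1101 = D
= 0x35DD


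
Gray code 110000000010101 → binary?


Gray code: 110000000010101
MSB stays the same: 1
Each subsequent bit = prev_binary XOR current_gray:
  B[1] = 1 XOR 1 = 0
  B[2] = 0 XOR 0 = 0
  B[3] = 0 XOR 0 = 0
  B[4] = 0 XOR 0 = 0
  B[5] = 0 XOR 0 = 0
  B[6] = 0 XOR 0 = 0
  B[7] = 0 XOR 0 = 0
  B[8] = 0 XOR 0 = 0
  B[9] = 0 XOR 0 = 0
  B[10] = 0 XOR 1 = 1
  B[11] = 1 XOR 0 = 1
  B[12] = 1 XOR 1 = 0
  B[13] = 0 XOR 0 = 0
  B[14] = 0 XOR 1 = 1
= 100000000011001 (16409 decimal)


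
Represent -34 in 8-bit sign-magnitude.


Sign bit: 1 (negative)
Magnitude: 34 = 0100010
= 10100010


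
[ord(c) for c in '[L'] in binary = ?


String: '[L'  (2 characters)
Per-character ASCII lookup:
  '[': special character: '[' = 91 → 1011011
  'L': uppercase starts at 65: 'L' = 65 + 11 = 76 → 1001100
= 1011011 1001100


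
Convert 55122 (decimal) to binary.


Divide by 2 repeatedly:
55122 ÷ 2 = 27561 remainder 0
27561 ÷ 2 = 13780 remainder 1
13780 ÷ 2 = 6890 remainder 0
6890 ÷ 2 = 3445 remainder 0
3445 ÷ 2 = 1722 remainder 1
1722 ÷ 2 = 861 remainder 0
861 ÷ 2 = 430 remainder 1
430 ÷ 2 = 215 remainder 0
215 ÷ 2 = 107 remainder 1
107 ÷ 2 = 53 remainder 1
53 ÷ 2 = 26 remainder 1
26 ÷ 2 = 13 remainder 0
13 ÷ 2 = 6 remainder 1
6 ÷ 2 = 3 remainder 0
3 ÷ 2 = 1 remainder 1
1 ÷ 2 = 0 remainder 1
Reading remainders bottom-up:
= 1101011101010010


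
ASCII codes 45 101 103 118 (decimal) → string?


Codes (decimal): 45 101 103 118
Per-code ASCII lookup:
  45  (special character) → '-'
  101  (range 97-122: lowercase, 101 - 97 = 4) → 'e'
  103  (range 97-122: lowercase, 103 - 97 = 6) → 'g'
  118  (range 97-122: lowercase, 118 - 97 = 21) → 'v'
= '-egv'


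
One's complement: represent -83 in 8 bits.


Original: 01010011
Invert all bits:
  bit 0: 0 → 1
  bit 1: 1 → 0
  bit 2: 0 → 1
  bit 3: 1 → 0
  bit 4: 0 → 1
  bit 5: 0 → 1
  bit 6: 1 → 0
  bit 7: 1 → 0
= 10101100


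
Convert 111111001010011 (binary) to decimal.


Positional values:
Bit 0: 1 × 2^0 = 1
Bit 1: 1 × 2^1 = 2
Bit 4: 1 × 2^4 = 16
Bit 6: 1 × 2^6 = 64
Bit 9: 1 × 2^9 = 512
Bit 10: 1 × 2^10 = 1024
Bit 11: 1 × 2^11 = 2048
Bit 12: 1 × 2^12 = 4096
Bit 13: 1 × 2^13 = 8192
Bit 14: 1 × 2^14 = 16384
Sum = 1 + 2 + 16 + 64 + 512 + 1024 + 2048 + 4096 + 8192 + 16384
= 32339


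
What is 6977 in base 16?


Divide by 16 repeatedly:
6977 ÷ 16 = 436 remainder 1 (1)
436 ÷ 16 = 27 remainder 4 (4)
27 ÷ 16 = 1 remainder 11 (B)
1 ÷ 16 = 0 remainder 1 (1)
Reading remainders bottom-up:
= 0x1B41


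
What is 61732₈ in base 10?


Positional values:
Position 0: 2 × 8^0 = 2
Position 1: 3 × 8^1 = 24
Position 2: 7 × 8^2 = 448
Position 3: 1 × 8^3 = 512
Position 4: 6 × 8^4 = 24576
Sum = 2 + 24 + 448 + 512 + 24576
= 25562


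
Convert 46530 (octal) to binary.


Each octal digit → 3 binary bits:
  4 = 100
  6 = 110
  5 = 101
  3 = 011
  0 = 000
Concatenate: 100 110 101 011 000
= 100110101011000


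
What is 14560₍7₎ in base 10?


Positional values (base 7):
  0 × 7^0 = 0 × 1 = 0
  6 × 7^1 = 6 × 7 = 42
  5 × 7^2 = 5 × 49 = 245
  4 × 7^3 = 4 × 343 = 1372
  1 × 7^4 = 1 × 2401 = 2401
Sum = 0 + 42 + 245 + 1372 + 2401
= 4060


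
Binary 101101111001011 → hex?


Group into 4-bit nibbles: 0101101111001011
  0101 = 5
  1011 = B
  1100 = C
  1011 = B
= 0x5BCB


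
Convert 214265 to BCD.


Each digit → 4-bit binary:
  2 → 0010
  1 → 0001
  4 → 0100
  2 → 0010
  6 → 0110
  5 → 0101
= 0010 0001 0100 0010 0110 0101


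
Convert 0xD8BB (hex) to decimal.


Positional values:
Position 0: B × 16^0 = 11 × 1 = 11
Position 1: B × 16^1 = 11 × 16 = 176
Position 2: 8 × 16^2 = 8 × 256 = 2048
Position 3: D × 16^3 = 13 × 4096 = 53248
Sum = 11 + 176 + 2048 + 53248
= 55483


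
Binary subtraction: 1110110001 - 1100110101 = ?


Align and subtract column by column (LSB to MSB, borrowing when needed):
  1110110001
- 1100110101
  ----------
  col 0: (1 - 0 borrow-in) - 1 → 1 - 1 = 0, borrow out 0
  col 1: (0 - 0 borrow-in) - 0 → 0 - 0 = 0, borrow out 0
  col 2: (0 - 0 borrow-in) - 1 → borrow from next column: (0+2) - 1 = 1, borrow out 1
  col 3: (0 - 1 borrow-in) - 0 → borrow from next column: (-1+2) - 0 = 1, borrow out 1
  col 4: (1 - 1 borrow-in) - 1 → borrow from next column: (0+2) - 1 = 1, borrow out 1
  col 5: (1 - 1 borrow-in) - 1 → borrow from next column: (0+2) - 1 = 1, borrow out 1
  col 6: (0 - 1 borrow-in) - 0 → borrow from next column: (-1+2) - 0 = 1, borrow out 1
  col 7: (1 - 1 borrow-in) - 0 → 0 - 0 = 0, borrow out 0
  col 8: (1 - 0 borrow-in) - 1 → 1 - 1 = 0, borrow out 0
  col 9: (1 - 0 borrow-in) - 1 → 1 - 1 = 0, borrow out 0
Reading bits MSB→LSB: 0001111100
Strip leading zeros: 1111100
= 1111100


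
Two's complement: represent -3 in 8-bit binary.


Original: 00000011
Step 1 - Invert all bits: 11111100
Step 2 - Add 1: 11111100 + 1
= 11111101 (represents -3)


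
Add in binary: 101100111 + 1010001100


Align and add column by column (LSB to MSB, carry propagating):
  00101100111
+ 01010001100
  -----------
  col 0: 1 + 0 + 0 (carry in) = 1 → bit 1, carry out 0
  col 1: 1 + 0 + 0 (carry in) = 1 → bit 1, carry out 0
  col 2: 1 + 1 + 0 (carry in) = 2 → bit 0, carry out 1
  col 3: 0 + 1 + 1 (carry in) = 2 → bit 0, carry out 1
  col 4: 0 + 0 + 1 (carry in) = 1 → bit 1, carry out 0
  col 5: 1 + 0 + 0 (carry in) = 1 → bit 1, carry out 0
  col 6: 1 + 0 + 0 (carry in) = 1 → bit 1, carry out 0
  col 7: 0 + 1 + 0 (carry in) = 1 → bit 1, carry out 0
  col 8: 1 + 0 + 0 (carry in) = 1 → bit 1, carry out 0
  col 9: 0 + 1 + 0 (carry in) = 1 → bit 1, carry out 0
  col 10: 0 + 0 + 0 (carry in) = 0 → bit 0, carry out 0
Reading bits MSB→LSB: 01111110011
Strip leading zeros: 1111110011
= 1111110011


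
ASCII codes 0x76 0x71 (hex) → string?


Codes (hex): 0x76 0x71
Per-code ASCII lookup:
  0x76 = 118  (range 97-122: lowercase, 118 - 97 = 21) → 'v'
  0x71 = 113  (range 97-122: lowercase, 113 - 97 = 16) → 'q'
= 'vq'


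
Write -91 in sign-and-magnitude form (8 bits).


Sign bit: 1 (negative)
Magnitude: 91 = 1011011
= 11011011


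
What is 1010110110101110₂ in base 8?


Group into 3-bit groups: 001010110110101110
  001 = 1
  010 = 2
  110 = 6
  110 = 6
  101 = 5
  110 = 6
= 0o126656


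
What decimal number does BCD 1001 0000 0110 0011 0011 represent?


Each 4-bit group → digit:
  1001 → 9
  0000 → 0
  0110 → 6
  0011 → 3
  0011 → 3
= 90633


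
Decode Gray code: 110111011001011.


Gray code: 110111011001011
MSB stays the same: 1
Each subsequent bit = prev_binary XOR current_gray:
  B[1] = 1 XOR 1 = 0
  B[2] = 0 XOR 0 = 0
  B[3] = 0 XOR 1 = 1
  B[4] = 1 XOR 1 = 0
  B[5] = 0 XOR 1 = 1
  B[6] = 1 XOR 0 = 1
  B[7] = 1 XOR 1 = 0
  B[8] = 0 XOR 1 = 1
  B[9] = 1 XOR 0 = 1
  B[10] = 1 XOR 0 = 1
  B[11] = 1 XOR 1 = 0
  B[12] = 0 XOR 0 = 0
  B[13] = 0 XOR 1 = 1
  B[14] = 1 XOR 1 = 0
= 100101101110010 (19314 decimal)


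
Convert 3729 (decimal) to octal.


Divide by 8 repeatedly:
3729 ÷ 8 = 466 remainder 1
466 ÷ 8 = 58 remainder 2
58 ÷ 8 = 7 remainder 2
7 ÷ 8 = 0 remainder 7
Reading remainders bottom-up:
= 0o7221


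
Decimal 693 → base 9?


Divide by 9 repeatedly:
693 ÷ 9 = 77 remainder 0
77 ÷ 9 = 8 remainder 5
8 ÷ 9 = 0 remainder 8
Reading remainders bottom-up:
= 850


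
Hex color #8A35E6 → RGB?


Hex: #8A35E6
R = 8A₁₆ = 138
G = 35₁₆ = 53
B = E6₁₆ = 230
= RGB(138, 53, 230)


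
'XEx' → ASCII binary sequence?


String: 'XEx'  (3 characters)
Per-character ASCII lookup:
  'X': uppercase starts at 65: 'X' = 65 + 23 = 88 → 1011000
  'E': uppercase starts at 65: 'E' = 65 + 4 = 69 → 1000101
  'x': lowercase starts at 97: 'x' = 97 + 23 = 120 → 1111000
= 1011000 1000101 1111000


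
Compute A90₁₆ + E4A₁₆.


Align and add column by column (LSB to MSB, each column mod 16 with carry):
  0A90
+ 0E4A
  ----
  col 0: 0(0) + A(10) + 0 (carry in) = 10 → A(10), carry out 0
  col 1: 9(9) + 4(4) + 0 (carry in) = 13 → D(13), carry out 0
  col 2: A(10) + E(14) + 0 (carry in) = 24 → 8(8), carry out 1
  col 3: 0(0) + 0(0) + 1 (carry in) = 1 → 1(1), carry out 0
Reading digits MSB→LSB: 18DA
Strip leading zeros: 18DA
= 0x18DA


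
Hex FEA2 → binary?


Each hex digit → 4 binary bits:
  F = 1111
  E = 1110
  A = 1010
  2 = 0010
Concatenate: 1111 1110 1010 0010
= 1111111010100010


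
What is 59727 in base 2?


Divide by 2 repeatedly:
59727 ÷ 2 = 29863 remainder 1
29863 ÷ 2 = 14931 remainder 1
14931 ÷ 2 = 7465 remainder 1
7465 ÷ 2 = 3732 remainder 1
3732 ÷ 2 = 1866 remainder 0
1866 ÷ 2 = 933 remainder 0
933 ÷ 2 = 466 remainder 1
466 ÷ 2 = 233 remainder 0
233 ÷ 2 = 116 remainder 1
116 ÷ 2 = 58 remainder 0
58 ÷ 2 = 29 remainder 0
29 ÷ 2 = 14 remainder 1
14 ÷ 2 = 7 remainder 0
7 ÷ 2 = 3 remainder 1
3 ÷ 2 = 1 remainder 1
1 ÷ 2 = 0 remainder 1
Reading remainders bottom-up:
= 1110100101001111


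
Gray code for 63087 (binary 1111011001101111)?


Binary: 1111011001101111
Gray code: G = B XOR (B >> 1)
B >> 1 = 0111101100110111
1111011001101111 XOR 0111101100110111:
  1 XOR 0 = 1
  1 XOR 1 = 0
  1 XOR 1 = 0
  1 XOR 1 = 0
  0 XOR 1 = 1
  1 XOR 0 = 1
  1 XOR 1 = 0
  0 XOR 1 = 1
  0 XOR 0 = 0
  1 XOR 0 = 1
  1 XOR 1 = 0
  0 XOR 1 = 1
  1 XOR 0 = 1
  1 XOR 1 = 0
  1 XOR 1 = 0
  1 XOR 1 = 0
= 1000110101011000


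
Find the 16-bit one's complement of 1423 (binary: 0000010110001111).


Original: 0000010110001111
Invert all bits:
  bit 0: 0 → 1
  bit 1: 0 → 1
  bit 2: 0 → 1
  bit 3: 0 → 1
  bit 4: 0 → 1
  bit 5: 1 → 0
  bit 6: 0 → 1
  bit 7: 1 → 0
  bit 8: 1 → 0
  bit 9: 0 → 1
  bit 10: 0 → 1
  bit 11: 0 → 1
  bit 12: 1 → 0
  bit 13: 1 → 0
  bit 14: 1 → 0
  bit 15: 1 → 0
= 1111101001110000


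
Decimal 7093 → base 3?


Divide by 3 repeatedly:
7093 ÷ 3 = 2364 remainder 1
2364 ÷ 3 = 788 remainder 0
788 ÷ 3 = 262 remainder 2
262 ÷ 3 = 87 remainder 1
87 ÷ 3 = 29 remainder 0
29 ÷ 3 = 9 remainder 2
9 ÷ 3 = 3 remainder 0
3 ÷ 3 = 1 remainder 0
1 ÷ 3 = 0 remainder 1
Reading remainders bottom-up:
= 100201201


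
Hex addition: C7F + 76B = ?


Align and add column by column (LSB to MSB, each column mod 16 with carry):
  0C7F
+ 076B
  ----
  col 0: F(15) + B(11) + 0 (carry in) = 26 → A(10), carry out 1
  col 1: 7(7) + 6(6) + 1 (carry in) = 14 → E(14), carry out 0
  col 2: C(12) + 7(7) + 0 (carry in) = 19 → 3(3), carry out 1
  col 3: 0(0) + 0(0) + 1 (carry in) = 1 → 1(1), carry out 0
Reading digits MSB→LSB: 13EA
Strip leading zeros: 13EA
= 0x13EA


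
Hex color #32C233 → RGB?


Hex: #32C233
R = 32₁₆ = 50
G = C2₁₆ = 194
B = 33₁₆ = 51
= RGB(50, 194, 51)


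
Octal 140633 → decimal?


Positional values:
Position 0: 3 × 8^0 = 3
Position 1: 3 × 8^1 = 24
Position 2: 6 × 8^2 = 384
Position 3: 0 × 8^3 = 0
Position 4: 4 × 8^4 = 16384
Position 5: 1 × 8^5 = 32768
Sum = 3 + 24 + 384 + 0 + 16384 + 32768
= 49563


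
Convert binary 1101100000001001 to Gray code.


Binary: 1101100000001001
Gray code: G = B XOR (B >> 1)
B >> 1 = 0110110000000100
1101100000001001 XOR 0110110000000100:
  1 XOR 0 = 1
  1 XOR 1 = 0
  0 XOR 1 = 1
  1 XOR 0 = 1
  1 XOR 1 = 0
  0 XOR 1 = 1
  0 XOR 0 = 0
  0 XOR 0 = 0
  0 XOR 0 = 0
  0 XOR 0 = 0
  0 XOR 0 = 0
  0 XOR 0 = 0
  1 XOR 0 = 1
  0 XOR 1 = 1
  0 XOR 0 = 0
  1 XOR 0 = 1
= 1011010000001101


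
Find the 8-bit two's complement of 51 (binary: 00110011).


Original: 00110011
Step 1 - Invert all bits: 11001100
Step 2 - Add 1: 11001100 + 1
= 11001101 (represents -51)


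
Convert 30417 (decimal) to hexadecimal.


Divide by 16 repeatedly:
30417 ÷ 16 = 1901 remainder 1 (1)
1901 ÷ 16 = 118 remainder 13 (D)
118 ÷ 16 = 7 remainder 6 (6)
7 ÷ 16 = 0 remainder 7 (7)
Reading remainders bottom-up:
= 0x76D1


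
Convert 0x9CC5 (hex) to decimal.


Positional values:
Position 0: 5 × 16^0 = 5 × 1 = 5
Position 1: C × 16^1 = 12 × 16 = 192
Position 2: C × 16^2 = 12 × 256 = 3072
Position 3: 9 × 16^3 = 9 × 4096 = 36864
Sum = 5 + 192 + 3072 + 36864
= 40133


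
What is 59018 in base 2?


Divide by 2 repeatedly:
59018 ÷ 2 = 29509 remainder 0
29509 ÷ 2 = 14754 remainder 1
14754 ÷ 2 = 7377 remainder 0
7377 ÷ 2 = 3688 remainder 1
3688 ÷ 2 = 1844 remainder 0
1844 ÷ 2 = 922 remainder 0
922 ÷ 2 = 461 remainder 0
461 ÷ 2 = 230 remainder 1
230 ÷ 2 = 115 remainder 0
115 ÷ 2 = 57 remainder 1
57 ÷ 2 = 28 remainder 1
28 ÷ 2 = 14 remainder 0
14 ÷ 2 = 7 remainder 0
7 ÷ 2 = 3 remainder 1
3 ÷ 2 = 1 remainder 1
1 ÷ 2 = 0 remainder 1
Reading remainders bottom-up:
= 1110011010001010


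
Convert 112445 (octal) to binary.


Each octal digit → 3 binary bits:
  1 = 001
  1 = 001
  2 = 010
  4 = 100
  4 = 100
  5 = 101
Concatenate: 001 001 010 100 100 101
= 001001010100100101


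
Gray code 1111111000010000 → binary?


Gray code: 1111111000010000
MSB stays the same: 1
Each subsequent bit = prev_binary XOR current_gray:
  B[1] = 1 XOR 1 = 0
  B[2] = 0 XOR 1 = 1
  B[3] = 1 XOR 1 = 0
  B[4] = 0 XOR 1 = 1
  B[5] = 1 XOR 1 = 0
  B[6] = 0 XOR 1 = 1
  B[7] = 1 XOR 0 = 1
  B[8] = 1 XOR 0 = 1
  B[9] = 1 XOR 0 = 1
  B[10] = 1 XOR 0 = 1
  B[11] = 1 XOR 1 = 0
  B[12] = 0 XOR 0 = 0
  B[13] = 0 XOR 0 = 0
  B[14] = 0 XOR 0 = 0
  B[15] = 0 XOR 0 = 0
= 1010101111100000 (44000 decimal)


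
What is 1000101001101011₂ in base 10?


Positional values:
Bit 0: 1 × 2^0 = 1
Bit 1: 1 × 2^1 = 2
Bit 3: 1 × 2^3 = 8
Bit 5: 1 × 2^5 = 32
Bit 6: 1 × 2^6 = 64
Bit 9: 1 × 2^9 = 512
Bit 11: 1 × 2^11 = 2048
Bit 15: 1 × 2^15 = 32768
Sum = 1 + 2 + 8 + 32 + 64 + 512 + 2048 + 32768
= 35435


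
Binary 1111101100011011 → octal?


Group into 3-bit groups: 001111101100011011
  001 = 1
  111 = 7
  101 = 5
  100 = 4
  011 = 3
  011 = 3
= 0o175433


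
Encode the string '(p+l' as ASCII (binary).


String: '(p+l'  (4 characters)
Per-character ASCII lookup:
  '(': special character: '(' = 40 → 101000
  'p': lowercase starts at 97: 'p' = 97 + 15 = 112 → 1110000
  '+': special character: '+' = 43 → 101011
  'l': lowercase starts at 97: 'l' = 97 + 11 = 108 → 1101100
= 101000 1110000 101011 1101100


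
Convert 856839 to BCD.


Each digit → 4-bit binary:
  8 → 1000
  5 → 0101
  6 → 0110
  8 → 1000
  3 → 0011
  9 → 1001
= 1000 0101 0110 1000 0011 1001


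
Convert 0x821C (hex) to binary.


Each hex digit → 4 binary bits:
  8 = 1000
  2 = 0010
  1 = 0001
  C = 1100
Concatenate: 1000 0010 0001 1100
= 1000001000011100


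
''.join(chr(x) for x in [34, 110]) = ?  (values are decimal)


Codes (decimal): 34 110
Per-code ASCII lookup:
  34  (special character) → '"'
  110  (range 97-122: lowercase, 110 - 97 = 13) → 'n'
= '"n'


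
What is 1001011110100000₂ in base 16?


Group into 4-bit nibbles: 1001011110100000
  1001 = 9
  0111 = 7
  1010 = A
  0000 = 0
= 0x97A0


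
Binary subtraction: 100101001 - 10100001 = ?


Align and subtract column by column (LSB to MSB, borrowing when needed):
  100101001
- 010100001
  ---------
  col 0: (1 - 0 borrow-in) - 1 → 1 - 1 = 0, borrow out 0
  col 1: (0 - 0 borrow-in) - 0 → 0 - 0 = 0, borrow out 0
  col 2: (0 - 0 borrow-in) - 0 → 0 - 0 = 0, borrow out 0
  col 3: (1 - 0 borrow-in) - 0 → 1 - 0 = 1, borrow out 0
  col 4: (0 - 0 borrow-in) - 0 → 0 - 0 = 0, borrow out 0
  col 5: (1 - 0 borrow-in) - 1 → 1 - 1 = 0, borrow out 0
  col 6: (0 - 0 borrow-in) - 0 → 0 - 0 = 0, borrow out 0
  col 7: (0 - 0 borrow-in) - 1 → borrow from next column: (0+2) - 1 = 1, borrow out 1
  col 8: (1 - 1 borrow-in) - 0 → 0 - 0 = 0, borrow out 0
Reading bits MSB→LSB: 010001000
Strip leading zeros: 10001000
= 10001000


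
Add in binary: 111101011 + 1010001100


Align and add column by column (LSB to MSB, carry propagating):
  00111101011
+ 01010001100
  -----------
  col 0: 1 + 0 + 0 (carry in) = 1 → bit 1, carry out 0
  col 1: 1 + 0 + 0 (carry in) = 1 → bit 1, carry out 0
  col 2: 0 + 1 + 0 (carry in) = 1 → bit 1, carry out 0
  col 3: 1 + 1 + 0 (carry in) = 2 → bit 0, carry out 1
  col 4: 0 + 0 + 1 (carry in) = 1 → bit 1, carry out 0
  col 5: 1 + 0 + 0 (carry in) = 1 → bit 1, carry out 0
  col 6: 1 + 0 + 0 (carry in) = 1 → bit 1, carry out 0
  col 7: 1 + 1 + 0 (carry in) = 2 → bit 0, carry out 1
  col 8: 1 + 0 + 1 (carry in) = 2 → bit 0, carry out 1
  col 9: 0 + 1 + 1 (carry in) = 2 → bit 0, carry out 1
  col 10: 0 + 0 + 1 (carry in) = 1 → bit 1, carry out 0
Reading bits MSB→LSB: 10001110111
Strip leading zeros: 10001110111
= 10001110111


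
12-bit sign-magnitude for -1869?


Sign bit: 1 (negative)
Magnitude: 1869 = 11101001101
= 111101001101


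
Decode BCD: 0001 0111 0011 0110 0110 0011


Each 4-bit group → digit:
  0001 → 1
  0111 → 7
  0011 → 3
  0110 → 6
  0110 → 6
  0011 → 3
= 173663


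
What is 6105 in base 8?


Divide by 8 repeatedly:
6105 ÷ 8 = 763 remainder 1
763 ÷ 8 = 95 remainder 3
95 ÷ 8 = 11 remainder 7
11 ÷ 8 = 1 remainder 3
1 ÷ 8 = 0 remainder 1
Reading remainders bottom-up:
= 0o13731


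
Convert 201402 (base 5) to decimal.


Positional values (base 5):
  2 × 5^0 = 2 × 1 = 2
  0 × 5^1 = 0 × 5 = 0
  4 × 5^2 = 4 × 25 = 100
  1 × 5^3 = 1 × 125 = 125
  0 × 5^4 = 0 × 625 = 0
  2 × 5^5 = 2 × 3125 = 6250
Sum = 2 + 0 + 100 + 125 + 0 + 6250
= 6477


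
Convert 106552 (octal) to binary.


Each octal digit → 3 binary bits:
  1 = 001
  0 = 000
  6 = 110
  5 = 101
  5 = 101
  2 = 010
Concatenate: 001 000 110 101 101 010
= 001000110101101010


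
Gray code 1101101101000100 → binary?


Gray code: 1101101101000100
MSB stays the same: 1
Each subsequent bit = prev_binary XOR current_gray:
  B[1] = 1 XOR 1 = 0
  B[2] = 0 XOR 0 = 0
  B[3] = 0 XOR 1 = 1
  B[4] = 1 XOR 1 = 0
  B[5] = 0 XOR 0 = 0
  B[6] = 0 XOR 1 = 1
  B[7] = 1 XOR 1 = 0
  B[8] = 0 XOR 0 = 0
  B[9] = 0 XOR 1 = 1
  B[10] = 1 XOR 0 = 1
  B[11] = 1 XOR 0 = 1
  B[12] = 1 XOR 0 = 1
  B[13] = 1 XOR 1 = 0
  B[14] = 0 XOR 0 = 0
  B[15] = 0 XOR 0 = 0
= 1001001001111000 (37496 decimal)


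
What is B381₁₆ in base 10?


Positional values:
Position 0: 1 × 16^0 = 1 × 1 = 1
Position 1: 8 × 16^1 = 8 × 16 = 128
Position 2: 3 × 16^2 = 3 × 256 = 768
Position 3: B × 16^3 = 11 × 4096 = 45056
Sum = 1 + 128 + 768 + 45056
= 45953
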